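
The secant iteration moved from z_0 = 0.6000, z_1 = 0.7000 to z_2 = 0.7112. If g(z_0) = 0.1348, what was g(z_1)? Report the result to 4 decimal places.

The secant line through (0.6000, 0.1348) and (0.7000, g(z_1)) crosses zero at z_2 = 0.7112.
So (0.6000, 0.1348), (0.7000, g(z_1)), (0.7112, 0) are collinear:
g(z_1) = 0.1348 · (0.7000 − 0.7112) / (0.6000 − 0.7112) = 0.1348 · (-0.011200)/(-0.111200) = 0.013577

0.0136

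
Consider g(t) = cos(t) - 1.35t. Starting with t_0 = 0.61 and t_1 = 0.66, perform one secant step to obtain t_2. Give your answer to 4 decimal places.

0.6080

g(0.61) = -0.003852, g(0.66) = -0.101008
t_2 = 0.660000 − (-0.101008)·(0.660000 − 0.610000) / (-0.101008 − (-0.003852)) = 0.660000 − (-0.005050)/(-0.097156) = 0.608018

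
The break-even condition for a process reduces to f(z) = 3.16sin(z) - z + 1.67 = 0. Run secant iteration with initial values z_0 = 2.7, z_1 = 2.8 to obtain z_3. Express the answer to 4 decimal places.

f(2.7) = 0.320520, f(2.8) = -0.071437
z_2 = 2.800000 − (-0.071437)·(2.800000 − 2.700000) / (-0.071437 − 0.320520) = 2.800000 − (-0.007144)/(-0.391958) = 2.781774
f(2.781774) = 0.000875
z_3 = 2.781774 − 0.000875·(2.781774 − 2.800000) / (0.000875 − (-0.071437)) = 2.781774 − (-0.000016)/(0.072313) = 2.781995

2.7820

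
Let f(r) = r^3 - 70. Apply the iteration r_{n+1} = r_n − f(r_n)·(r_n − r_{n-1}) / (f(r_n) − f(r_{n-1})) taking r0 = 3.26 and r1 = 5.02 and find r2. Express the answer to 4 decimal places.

3.9374

f(3.26) = -35.354024, f(5.02) = 56.506008
r2 = 5.020000 − 56.506008·(5.020000 − 3.260000) / (56.506008 − (-35.354024)) = 5.020000 − (99.450574)/(91.860032) = 3.937368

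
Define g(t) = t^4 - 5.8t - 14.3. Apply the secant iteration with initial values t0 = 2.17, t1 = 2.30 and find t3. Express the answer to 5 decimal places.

g(2.17) = -4.7122608, g(2.30) = 0.3441000
t2 = 2.3000000 − 0.3441000·(2.3000000 − 2.1700000) / (0.3441000 − (-4.7122608)) = 2.3000000 − (0.0447330)/(5.0563608) = 2.2911531
g(2.2911531) = -0.0326701
t3 = 2.2911531 − (-0.0326701)·(2.2911531 − 2.3000000) / (-0.0326701 − 0.3441000) = 2.2911531 − (0.0002890)/(-0.3767701) = 2.2919202

2.29192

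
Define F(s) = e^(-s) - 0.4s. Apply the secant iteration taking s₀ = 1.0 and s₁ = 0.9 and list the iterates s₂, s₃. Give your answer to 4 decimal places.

0.9592, 0.9586

F(1.0) = -0.032121, F(0.9) = 0.046570
s₂ = 0.900000 − 0.046570·(0.900000 − 1.000000) / (0.046570 − (-0.032121)) = 0.900000 − (-0.004657)/(0.078690) = 0.959181
F(0.959181) = -0.000466
s₃ = 0.959181 − (-0.000466)·(0.959181 − 0.900000) / (-0.000466 − 0.046570) = 0.959181 − (-0.000028)/(-0.047035) = 0.958595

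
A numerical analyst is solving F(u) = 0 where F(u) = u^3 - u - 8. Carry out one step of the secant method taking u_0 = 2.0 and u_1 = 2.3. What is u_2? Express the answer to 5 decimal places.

F(2.0) = -2.0000000, F(2.3) = 1.8670000
u_2 = 2.3000000 − 1.8670000·(2.3000000 − 2.0000000) / (1.8670000 − (-2.0000000)) = 2.3000000 − (0.5601000)/(3.8670000) = 2.1551590

2.15516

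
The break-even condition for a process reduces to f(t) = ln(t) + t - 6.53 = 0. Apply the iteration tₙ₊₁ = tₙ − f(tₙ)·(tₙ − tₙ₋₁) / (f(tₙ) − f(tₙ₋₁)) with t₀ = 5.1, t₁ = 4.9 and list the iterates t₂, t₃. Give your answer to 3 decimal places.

4.934, 4.934

f(5.1) = 0.19924, f(4.9) = -0.04076
t₂ = 4.90000 − (-0.04076)·(4.90000 − 5.10000) / (-0.04076 − 0.19924) = 4.90000 − (0.00815)/(-0.24001) = 4.93397
f(4.93397) = 0.00011
t₃ = 4.93397 − 0.00011·(4.93397 − 4.90000) / (0.00011 − (-0.04076)) = 4.93397 − (0.00000)/(0.04088) = 4.93388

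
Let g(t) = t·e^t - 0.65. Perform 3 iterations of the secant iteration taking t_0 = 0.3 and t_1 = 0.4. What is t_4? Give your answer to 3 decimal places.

0.425

g(0.3) = -0.24504, g(0.4) = -0.05327
t_2 = 0.40000 − (-0.05327)·(0.40000 − 0.30000) / (-0.05327 − (-0.24504)) = 0.40000 − (-0.00533)/(0.19177) = 0.42778
g(0.42778) = 0.00614
t_3 = 0.42778 − 0.00614·(0.42778 − 0.40000) / (0.00614 − (-0.05327)) = 0.42778 − (0.00017)/(0.05942) = 0.42490
g(0.42490) = -0.00013
t_4 = 0.42490 − (-0.00013)·(0.42490 − 0.42778) / (-0.00013 − 0.00614) = 0.42490 − (0.00000)/(-0.00628) = 0.42497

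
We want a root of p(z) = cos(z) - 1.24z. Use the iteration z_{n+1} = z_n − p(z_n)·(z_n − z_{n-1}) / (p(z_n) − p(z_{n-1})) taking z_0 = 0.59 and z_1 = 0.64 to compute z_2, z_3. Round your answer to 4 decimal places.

0.6447, 0.6446

p(0.59) = 0.099341, p(0.64) = 0.008496
z_2 = 0.640000 − 0.008496·(0.640000 − 0.590000) / (0.008496 − 0.099341) = 0.640000 − (0.000425)/(-0.090845) = 0.644676
p(0.644676) = -0.000104
z_3 = 0.644676 − (-0.000104)·(0.644676 − 0.640000) / (-0.000104 − 0.008496) = 0.644676 − (0.000000)/(-0.008599) = 0.644620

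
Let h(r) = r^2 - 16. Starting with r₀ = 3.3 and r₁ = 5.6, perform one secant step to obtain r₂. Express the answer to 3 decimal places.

3.874

h(3.3) = -5.11000, h(5.6) = 15.36000
r₂ = 5.60000 − 15.36000·(5.60000 − 3.30000) / (15.36000 − (-5.11000)) = 5.60000 − (35.32800)/(20.47000) = 3.87416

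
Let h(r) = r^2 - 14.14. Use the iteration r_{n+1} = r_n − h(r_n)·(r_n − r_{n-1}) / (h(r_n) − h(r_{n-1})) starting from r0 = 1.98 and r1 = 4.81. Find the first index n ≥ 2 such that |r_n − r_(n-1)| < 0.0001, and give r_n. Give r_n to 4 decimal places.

h(1.98) = -10.219600, h(4.81) = 8.996100
r2 = 4.810000 − 8.996100·(2.830000)/(19.215700) = 3.485096;  |Δ| = 1.324904
h(3.485096) = -1.994108
r3 = 3.485096 − (-1.994108)·(-1.324904)/(-10.990208) = 3.725492;  |Δ| = 0.240396
h(3.725492) = -0.260711
r4 = 3.725492 − (-0.260711)·(0.240396)/(1.733396) = 3.761648;  |Δ| = 0.036157
h(3.761648) = 0.009999
r5 = 3.761648 − 0.009999·(0.036157)/(0.270711) = 3.760313;  |Δ| = 0.001336
h(3.760313) = -0.000047
r6 = 3.760313 − (-0.000047)·(-0.001336)/(-0.010046) = 3.760319;  |Δ| = 0.000006
|r6 − r5| = 0.000006 < 0.0001

n = 6, r_n = 3.7603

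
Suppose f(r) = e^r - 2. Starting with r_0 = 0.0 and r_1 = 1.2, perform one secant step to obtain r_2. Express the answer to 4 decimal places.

0.5172

f(0.0) = -1.000000, f(1.2) = 1.320117
r_2 = 1.200000 − 1.320117·(1.200000 − 0.000000) / (1.320117 − (-1.000000)) = 1.200000 − (1.584140)/(2.320117) = 0.517215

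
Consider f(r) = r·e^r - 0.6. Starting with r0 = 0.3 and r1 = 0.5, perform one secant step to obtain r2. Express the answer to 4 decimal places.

f(0.3) = -0.195042, f(0.5) = 0.224361
r2 = 0.500000 − 0.224361·(0.500000 − 0.300000) / (0.224361 − (-0.195042)) = 0.500000 − (0.044872)/(0.419403) = 0.393010

0.3930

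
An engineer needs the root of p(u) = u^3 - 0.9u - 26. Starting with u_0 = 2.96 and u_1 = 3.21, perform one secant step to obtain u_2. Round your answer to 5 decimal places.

3.05866

p(2.96) = -2.7296640, p(3.21) = 4.1871610
u_2 = 3.2100000 − 4.1871610·(3.2100000 − 2.9600000) / (4.1871610 − (-2.7296640)) = 3.2100000 − (1.0467902)/(6.9168250) = 3.0586603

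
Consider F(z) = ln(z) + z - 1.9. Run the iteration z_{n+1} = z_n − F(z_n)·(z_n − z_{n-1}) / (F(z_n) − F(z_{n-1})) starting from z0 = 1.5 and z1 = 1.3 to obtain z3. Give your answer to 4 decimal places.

1.4967

F(1.5) = 0.005465, F(1.3) = -0.337636
z2 = 1.300000 − (-0.337636)·(1.300000 − 1.500000) / (-0.337636 − 0.005465) = 1.300000 − (0.067527)/(-0.343101) = 1.496814
F(1.496814) = 0.000153
z3 = 1.496814 − 0.000153·(1.496814 − 1.300000) / (0.000153 − (-0.337636)) = 1.496814 − (0.000030)/(0.337789) = 1.496725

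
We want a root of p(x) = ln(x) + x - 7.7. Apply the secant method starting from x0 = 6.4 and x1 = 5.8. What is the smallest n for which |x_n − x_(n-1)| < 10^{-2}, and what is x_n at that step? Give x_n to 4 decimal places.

p(6.4) = 0.556298, p(5.8) = -0.142142
x2 = 5.800000 − (-0.142142)·(-0.600000)/(-0.698440) = 5.922108;  |Δ| = 0.122108
p(5.922108) = 0.000801
x3 = 5.922108 − 0.000801·(0.122108)/(0.142943) = 5.921424;  |Δ| = 0.000684
|x3 − x2| = 0.000684 < 10^{-2}

n = 3, x_n = 5.9214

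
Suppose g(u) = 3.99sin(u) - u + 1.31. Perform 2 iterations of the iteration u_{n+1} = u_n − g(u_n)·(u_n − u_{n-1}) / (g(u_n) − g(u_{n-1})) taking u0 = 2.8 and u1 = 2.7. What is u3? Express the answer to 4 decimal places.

2.7676

g(2.8) = -0.153397, g(2.7) = 0.315246
u2 = 2.700000 − 0.315246·(2.700000 − 2.800000) / (0.315246 − (-0.153397)) = 2.700000 − (-0.031525)/(0.468643) = 2.767268
g(2.767268) = 0.001653
u3 = 2.767268 − 0.001653·(2.767268 − 2.700000) / (0.001653 − 0.315246) = 2.767268 − (0.000111)/(-0.313593) = 2.767622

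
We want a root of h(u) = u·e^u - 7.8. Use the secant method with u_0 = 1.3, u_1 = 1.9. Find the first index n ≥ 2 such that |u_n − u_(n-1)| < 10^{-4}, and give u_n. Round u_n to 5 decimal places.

h(1.3) = -3.0299143, h(1.9) = 4.9031994
u_2 = 1.9000000 − 4.9031994·(0.6000000)/(7.9331138) = 1.5291595;  |Δ| = 0.3708405
h(1.5291595) = -0.7440038
u_3 = 1.5291595 − (-0.7440038)·(-0.3708405)/(-5.6472032) = 1.5780168;  |Δ| = 0.0488572
h(1.5780168) = -0.1539773
u_4 = 1.5780168 − (-0.1539773)·(0.0488572)/(0.5900265) = 1.5907669;  |Δ| = 0.0127501
h(1.5907669) = 0.0067058
u_5 = 1.5907669 − 0.0067058·(0.0127501)/(0.1606832) = 1.5902348;  |Δ| = 0.0005321
h(1.5902348) = -0.0000570
u_6 = 1.5902348 − (-0.0000570)·(-0.0005321)/(-0.0067628) = 1.5902393;  |Δ| = 0.0000045
|u_6 − u_5| = 0.0000045 < 10^{-4}

n = 6, u_n = 1.59024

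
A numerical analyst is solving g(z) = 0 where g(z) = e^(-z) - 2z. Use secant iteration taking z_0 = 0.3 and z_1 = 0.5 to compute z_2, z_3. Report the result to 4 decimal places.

g(0.3) = 0.140818, g(0.5) = -0.393469
z_2 = 0.500000 − (-0.393469)·(0.500000 − 0.300000) / (-0.393469 − 0.140818) = 0.500000 − (-0.078694)/(-0.534288) = 0.352713
g(0.352713) = -0.002646
z_3 = 0.352713 − (-0.002646)·(0.352713 − 0.500000) / (-0.002646 − (-0.393469)) = 0.352713 − (0.000390)/(0.390823) = 0.351715

0.3527, 0.3517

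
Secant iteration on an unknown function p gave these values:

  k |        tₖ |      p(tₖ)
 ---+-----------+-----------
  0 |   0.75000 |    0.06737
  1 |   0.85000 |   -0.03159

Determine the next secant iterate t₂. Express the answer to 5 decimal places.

0.81808

t₂ = 0.85000 − (-0.03159)·(0.85000 − 0.75000) / (-0.03159 − 0.06737)
   = 0.85000 − (-0.0031590)/(-0.0989600) = 0.8180780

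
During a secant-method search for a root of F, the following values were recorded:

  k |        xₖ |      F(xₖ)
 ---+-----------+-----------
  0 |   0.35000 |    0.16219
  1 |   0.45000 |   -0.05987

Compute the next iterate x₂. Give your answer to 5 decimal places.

x₂ = 0.45000 − (-0.05987)·(0.45000 − 0.35000) / (-0.05987 − 0.16219)
   = 0.45000 − (-0.0059870)/(-0.2220600) = 0.4230388

0.42304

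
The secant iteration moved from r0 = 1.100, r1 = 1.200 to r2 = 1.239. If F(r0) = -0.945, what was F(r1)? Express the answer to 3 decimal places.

-0.265

The secant line through (1.100, -0.945) and (1.200, F(r1)) crosses zero at r2 = 1.239.
So (1.100, -0.945), (1.200, F(r1)), (1.239, 0) are collinear:
F(r1) = -0.945 · (1.200 − 1.239) / (1.100 − 1.239) = -0.945 · (-0.03900)/(-0.13900) = -0.26514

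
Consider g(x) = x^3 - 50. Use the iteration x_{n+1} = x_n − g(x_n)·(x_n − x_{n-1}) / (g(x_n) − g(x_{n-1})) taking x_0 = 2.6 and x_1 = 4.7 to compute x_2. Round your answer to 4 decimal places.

g(2.6) = -32.424000, g(4.7) = 53.823000
x_2 = 4.700000 − 53.823000·(4.700000 − 2.600000) / (53.823000 − (-32.424000)) = 4.700000 − (113.028300)/(86.247000) = 3.389481

3.3895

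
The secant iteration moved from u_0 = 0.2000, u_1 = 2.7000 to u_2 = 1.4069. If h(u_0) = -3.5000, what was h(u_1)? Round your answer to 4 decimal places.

The secant line through (0.2000, -3.5000) and (2.7000, h(u_1)) crosses zero at u_2 = 1.4069.
So (0.2000, -3.5000), (2.7000, h(u_1)), (1.4069, 0) are collinear:
h(u_1) = -3.5000 · (2.7000 − 1.4069) / (0.2000 − 1.4069) = -3.5000 · (1.293100)/(-1.206900) = 3.749979

3.7500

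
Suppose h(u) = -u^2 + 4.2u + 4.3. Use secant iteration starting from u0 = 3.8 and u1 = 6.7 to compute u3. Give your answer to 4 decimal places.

h(3.8) = 5.820000, h(6.7) = -12.450000
u2 = 6.700000 − (-12.450000)·(6.700000 − 3.800000) / (-12.450000 − 5.820000) = 6.700000 − (-36.105000)/(-18.270000) = 4.723810
h(4.723810) = 1.825624
u3 = 4.723810 − 1.825624·(4.723810 − 6.700000) / (1.825624 − (-12.450000)) = 4.723810 − (-3.607780)/(14.275624) = 4.976533

4.9765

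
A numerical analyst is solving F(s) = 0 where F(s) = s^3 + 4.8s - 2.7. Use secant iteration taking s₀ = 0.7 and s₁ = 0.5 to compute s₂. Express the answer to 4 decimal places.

F(0.7) = 1.003000, F(0.5) = -0.175000
s₂ = 0.500000 − (-0.175000)·(0.500000 − 0.700000) / (-0.175000 − 1.003000) = 0.500000 − (0.035000)/(-1.178000) = 0.529711

0.5297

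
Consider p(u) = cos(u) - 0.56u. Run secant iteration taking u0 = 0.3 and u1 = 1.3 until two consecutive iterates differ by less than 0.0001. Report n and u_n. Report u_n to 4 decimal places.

p(0.3) = 0.787336, p(1.3) = -0.460501
u2 = 1.300000 − (-0.460501)·(1.000000)/(-1.247838) = 0.930961;  |Δ| = 0.369039
p(0.930961) = 0.075726
u3 = 0.930961 − 0.075726·(-0.369039)/(0.536227) = 0.983076;  |Δ| = 0.052116
p(0.983076) = 0.003942
u4 = 0.983076 − 0.003942·(0.052116)/(-0.071783) = 0.985938;  |Δ| = 0.002862
p(0.985938) = -0.000045
u5 = 0.985938 − (-0.000045)·(0.002862)/(-0.003987) = 0.985906;  |Δ| = 0.000032
|u5 − u4| = 0.000032 < 0.0001

n = 5, u_n = 0.9859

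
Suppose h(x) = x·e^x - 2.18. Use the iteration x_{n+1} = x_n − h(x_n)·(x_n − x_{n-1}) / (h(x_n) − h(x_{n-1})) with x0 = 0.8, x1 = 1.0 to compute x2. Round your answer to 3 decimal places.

0.885

h(0.8) = -0.39957, h(1.0) = 0.53828
x2 = 1.00000 − 0.53828·(1.00000 − 0.80000) / (0.53828 − (-0.39957)) = 1.00000 − (0.10766)/(0.93785) = 0.88521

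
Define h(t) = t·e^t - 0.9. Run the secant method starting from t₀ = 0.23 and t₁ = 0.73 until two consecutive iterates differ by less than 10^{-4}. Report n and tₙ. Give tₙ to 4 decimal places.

h(0.23) = -0.610522, h(0.73) = 0.614809
t₂ = 0.730000 − 0.614809·(0.500000)/(1.225331) = 0.479125;  |Δ| = 0.250875
h(0.479125) = -0.126375
t₃ = 0.479125 − (-0.126375)·(-0.250875)/(-0.741184) = 0.521900;  |Δ| = 0.042775
h(0.521900) = -0.020479
t₄ = 0.521900 − (-0.020479)·(0.042775)/(0.105896) = 0.530173;  |Δ| = 0.008272
h(0.530173) = 0.000883
t₅ = 0.530173 − 0.000883·(0.008272)/(0.021362) = 0.529831;  |Δ| = 0.000342
h(0.529831) = -0.000006
t₆ = 0.529831 − (-0.000006)·(-0.000342)/(-0.000889) = 0.529833;  |Δ| = 0.000002
|t₆ − t₅| = 0.000002 < 10^{-4}

n = 6, tₙ = 0.5298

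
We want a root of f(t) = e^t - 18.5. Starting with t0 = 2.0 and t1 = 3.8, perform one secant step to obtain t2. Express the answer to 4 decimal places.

f(2.0) = -11.110944, f(3.8) = 26.201184
t2 = 3.800000 − 26.201184·(3.800000 − 2.000000) / (26.201184 − (-11.110944)) = 3.800000 − (47.162132)/(37.312128) = 2.536011

2.5360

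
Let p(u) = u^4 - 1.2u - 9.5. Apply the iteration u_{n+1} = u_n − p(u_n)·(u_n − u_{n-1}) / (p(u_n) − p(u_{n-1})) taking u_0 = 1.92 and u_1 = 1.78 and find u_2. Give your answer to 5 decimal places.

p(1.92) = 1.7855450, p(1.78) = -1.5972414
u_2 = 1.7800000 − (-1.5972414)·(1.7800000 − 1.9200000) / (-1.5972414 − 1.7855450) = 1.7800000 − (0.2236138)/(-3.3827864) = 1.8461034

1.84610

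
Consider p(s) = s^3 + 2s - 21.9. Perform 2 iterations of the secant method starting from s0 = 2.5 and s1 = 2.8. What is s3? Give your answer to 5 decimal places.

2.55973

p(2.5) = -1.2750000, p(2.8) = 5.6520000
s2 = 2.8000000 − 5.6520000·(2.8000000 − 2.5000000) / (5.6520000 − (-1.2750000)) = 2.8000000 − (1.6956000)/(6.9270000) = 2.5552187
p(2.5552187) = -0.1061751
s3 = 2.5552187 − (-0.1061751)·(2.5552187 − 2.8000000) / (-0.1061751 − 5.6520000) = 2.5552187 − (0.0259897)/(-5.7581751) = 2.5597322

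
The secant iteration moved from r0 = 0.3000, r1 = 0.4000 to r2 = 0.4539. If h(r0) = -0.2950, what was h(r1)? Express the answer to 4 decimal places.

-0.1033

The secant line through (0.3000, -0.2950) and (0.4000, h(r1)) crosses zero at r2 = 0.4539.
So (0.3000, -0.2950), (0.4000, h(r1)), (0.4539, 0) are collinear:
h(r1) = -0.2950 · (0.4000 − 0.4539) / (0.3000 − 0.4539) = -0.2950 · (-0.053900)/(-0.153900) = -0.103317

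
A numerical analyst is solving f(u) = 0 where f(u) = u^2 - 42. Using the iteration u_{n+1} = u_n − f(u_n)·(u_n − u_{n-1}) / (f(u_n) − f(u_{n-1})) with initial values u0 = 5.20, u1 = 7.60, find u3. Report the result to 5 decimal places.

6.47177

f(5.20) = -14.9600000, f(7.60) = 15.7600000
u2 = 7.6000000 − 15.7600000·(7.6000000 − 5.2000000) / (15.7600000 − (-14.9600000)) = 7.6000000 − (37.8240000)/(30.7200000) = 6.3687500
f(6.3687500) = -1.4390234
u3 = 6.3687500 − (-1.4390234)·(6.3687500 − 7.6000000) / (-1.4390234 − 15.7600000) = 6.3687500 − (1.7717976)/(-17.1990234) = 6.4717673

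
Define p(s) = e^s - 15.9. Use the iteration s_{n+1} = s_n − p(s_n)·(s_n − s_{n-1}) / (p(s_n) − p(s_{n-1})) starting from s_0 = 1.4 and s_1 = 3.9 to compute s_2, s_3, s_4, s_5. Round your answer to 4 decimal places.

2.0530, 2.4129, 2.9177, 2.7388

p(1.4) = -11.844800, p(3.9) = 33.502449
s_2 = 3.900000 − 33.502449·(3.900000 − 1.400000) / (33.502449 − (-11.844800)) = 3.900000 − (83.756123)/(45.347249) = 2.053005
p(2.053005) = -8.108718
s_3 = 2.053005 − (-8.108718)·(2.053005 − 3.900000) / (-8.108718 − 33.502449) = 2.053005 − (14.976758)/(-41.611167) = 2.412927
p(2.412927) = -4.733402
s_4 = 2.412927 − (-4.733402)·(2.412927 − 2.053005) / (-4.733402 − (-8.108718)) = 2.412927 − (-1.703653)/(3.375316) = 2.917666
p(2.917666) = 2.598062
s_5 = 2.917666 − 2.598062·(2.917666 − 2.412927) / (2.598062 − (-4.733402)) = 2.917666 − (1.311343)/(7.331463) = 2.738801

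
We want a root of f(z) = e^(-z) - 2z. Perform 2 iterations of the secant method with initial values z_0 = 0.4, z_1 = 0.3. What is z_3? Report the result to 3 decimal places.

0.352

f(0.4) = -0.12968, f(0.3) = 0.14082
z_2 = 0.30000 − 0.14082·(0.30000 − 0.40000) / (0.14082 − (-0.12968)) = 0.30000 − (-0.01408)/(0.27050) = 0.35206
f(0.35206) = -0.00088
z_3 = 0.35206 − (-0.00088)·(0.35206 − 0.30000) / (-0.00088 − 0.14082) = 0.35206 − (-0.00005)/(-0.14170) = 0.35174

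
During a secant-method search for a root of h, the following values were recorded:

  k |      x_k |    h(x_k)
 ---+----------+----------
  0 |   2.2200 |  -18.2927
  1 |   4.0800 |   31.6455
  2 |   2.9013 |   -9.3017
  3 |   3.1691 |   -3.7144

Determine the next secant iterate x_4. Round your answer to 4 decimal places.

x_4 = 3.1691 − (-3.7144)·(3.1691 − 2.9013) / (-3.7144 − (-9.3017))
   = 3.1691 − (-0.994716)/(5.587300) = 3.347132

3.3471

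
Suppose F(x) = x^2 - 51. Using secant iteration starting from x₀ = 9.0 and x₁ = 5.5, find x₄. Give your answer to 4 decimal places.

7.1410

F(9.0) = 30.000000, F(5.5) = -20.750000
x₂ = 5.500000 − (-20.750000)·(5.500000 − 9.000000) / (-20.750000 − 30.000000) = 5.500000 − (72.625000)/(-50.750000) = 6.931034
F(6.931034) = -2.960761
x₃ = 6.931034 − (-2.960761)·(6.931034 − 5.500000) / (-2.960761 − (-20.750000)) = 6.931034 − (-4.236951)/(17.789239) = 7.169209
F(7.169209) = 0.397564
x₄ = 7.169209 − 0.397564·(7.169209 − 6.931034) / (0.397564 − (-2.960761)) = 7.169209 − (0.094690)/(3.358325) = 7.141014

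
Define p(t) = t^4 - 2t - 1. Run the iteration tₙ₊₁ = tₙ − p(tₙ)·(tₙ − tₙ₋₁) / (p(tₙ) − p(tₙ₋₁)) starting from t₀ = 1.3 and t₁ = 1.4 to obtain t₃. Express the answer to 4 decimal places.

p(1.3) = -0.743900, p(1.4) = 0.041600
t₂ = 1.400000 − 0.041600·(1.400000 − 1.300000) / (0.041600 − (-0.743900)) = 1.400000 − (0.004160)/(0.785500) = 1.394704
p(1.394704) = -0.005608
t₃ = 1.394704 − (-0.005608)·(1.394704 − 1.400000) / (-0.005608 − 0.041600) = 1.394704 − (0.000030)/(-0.047208) = 1.395333

1.3953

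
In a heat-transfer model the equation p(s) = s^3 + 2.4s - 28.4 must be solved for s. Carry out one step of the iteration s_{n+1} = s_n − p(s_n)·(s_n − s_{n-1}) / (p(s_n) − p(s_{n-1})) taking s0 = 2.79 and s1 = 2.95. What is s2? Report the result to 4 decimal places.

2.7895

p(2.79) = 0.013639, p(2.95) = 4.352375
s2 = 2.950000 − 4.352375·(2.950000 − 2.790000) / (4.352375 − 0.013639) = 2.950000 − (0.696380)/(4.338736) = 2.789497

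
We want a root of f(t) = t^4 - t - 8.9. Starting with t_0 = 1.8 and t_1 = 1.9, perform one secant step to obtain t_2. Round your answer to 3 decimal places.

1.808

f(1.8) = -0.20240, f(1.9) = 2.23210
t_2 = 1.90000 − 2.23210·(1.90000 − 1.80000) / (2.23210 − (-0.20240)) = 1.90000 − (0.22321)/(2.43450) = 1.80831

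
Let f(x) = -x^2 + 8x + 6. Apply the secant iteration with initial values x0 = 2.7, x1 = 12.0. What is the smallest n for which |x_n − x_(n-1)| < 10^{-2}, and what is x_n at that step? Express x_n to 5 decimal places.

n = 7, x_n = 8.69044

f(2.7) = 20.3100000, f(12.0) = -42.0000000
x2 = 12.0000000 − (-42.0000000)·(9.3000000)/(-62.3100000) = 5.7313433;  |Δ| = 6.2686567
f(5.7313433) = 19.0024504
x3 = 5.7313433 − 19.0024504·(-6.2686567)/(61.0024504) = 7.6840491;  |Δ| = 1.9527058
f(7.6840491) = 8.4277824
x4 = 7.6840491 − 8.4277824·(1.9527058)/(-10.5746681) = 9.2403135;  |Δ| = 1.5562644
f(9.2403135) = -5.4608854
x5 = 9.2403135 − (-5.4608854)·(1.5562644)/(-13.8886678) = 8.6284059;  |Δ| = 0.6119076
f(8.6284059) = 0.5778591
x6 = 8.6284059 − 0.5778591·(-0.6119076)/(6.0387445) = 8.6869605;  |Δ| = 0.0585546
f(8.6869605) = 0.0324014
x7 = 8.6869605 − 0.0324014·(0.0585546)/(-0.5454577) = 8.6904388;  |Δ| = 0.0034783
|x7 − x6| = 0.0034783 < 10^{-2}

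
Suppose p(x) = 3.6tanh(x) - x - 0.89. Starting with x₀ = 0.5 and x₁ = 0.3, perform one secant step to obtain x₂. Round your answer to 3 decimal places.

0.368

p(0.5) = 0.27362, p(0.3) = -0.14127
x₂ = 0.30000 − (-0.14127)·(0.30000 − 0.50000) / (-0.14127 − 0.27362) = 0.30000 − (0.02825)/(-0.41490) = 0.36810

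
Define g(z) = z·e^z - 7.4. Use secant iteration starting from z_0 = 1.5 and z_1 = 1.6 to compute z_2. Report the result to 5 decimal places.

1.55635

g(1.5) = -0.6774664, g(1.6) = 0.5248519
z_2 = 1.6000000 − 0.5248519·(1.6000000 − 1.5000000) / (0.5248519 − (-0.6774664)) = 1.6000000 − (0.0524852)/(1.2023183) = 1.5563467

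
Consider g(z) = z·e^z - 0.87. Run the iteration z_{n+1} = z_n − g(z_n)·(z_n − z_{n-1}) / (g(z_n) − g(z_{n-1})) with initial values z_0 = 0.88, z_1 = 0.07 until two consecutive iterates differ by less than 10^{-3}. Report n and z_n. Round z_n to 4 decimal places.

g(0.88) = 1.251592, g(0.07) = -0.794924
z_2 = 0.070000 − (-0.794924)·(-0.810000)/(-2.046516) = 0.384627;  |Δ| = 0.314627
g(0.384627) = -0.304958
z_3 = 0.384627 − (-0.304958)·(0.314627)/(0.489967) = 0.580452;  |Δ| = 0.195825
g(0.580452) = 0.167179
z_4 = 0.580452 − 0.167179·(0.195825)/(0.472137) = 0.511112;  |Δ| = 0.069340
g(0.511112) = -0.017902
z_5 = 0.511112 − (-0.017902)·(-0.069340)/(-0.185081) = 0.517819;  |Δ| = 0.006707
g(0.517819) = -0.000911
z_6 = 0.517819 − (-0.000911)·(0.006707)/(0.016991) = 0.518179;  |Δ| = 0.000360
|z_6 − z_5| = 0.000360 < 10^{-3}

n = 6, z_n = 0.5182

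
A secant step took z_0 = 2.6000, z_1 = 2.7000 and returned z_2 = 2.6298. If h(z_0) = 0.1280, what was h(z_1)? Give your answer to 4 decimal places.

-0.3015

The secant line through (2.6000, 0.1280) and (2.7000, h(z_1)) crosses zero at z_2 = 2.6298.
So (2.6000, 0.1280), (2.7000, h(z_1)), (2.6298, 0) are collinear:
h(z_1) = 0.1280 · (2.7000 − 2.6298) / (2.6000 − 2.6298) = 0.1280 · (0.070200)/(-0.029800) = -0.301530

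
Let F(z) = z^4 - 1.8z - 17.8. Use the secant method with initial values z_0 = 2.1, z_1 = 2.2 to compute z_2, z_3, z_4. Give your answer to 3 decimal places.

2.156, 2.158, 2.158

F(2.1) = -2.13190, F(2.2) = 1.66560
z_2 = 2.20000 − 1.66560·(2.20000 − 2.10000) / (1.66560 − (-2.13190)) = 2.20000 − (0.16656)/(3.79750) = 2.15614
F(2.15614) = -0.06843
z_3 = 2.15614 − (-0.06843)·(2.15614 − 2.20000) / (-0.06843 − 1.66560) = 2.15614 − (0.00300)/(-1.73403) = 2.15787
F(2.15787) = -0.00206
z_4 = 2.15787 − (-0.00206)·(2.15787 − 2.15614) / (-0.00206 − (-0.06843)) = 2.15787 − (0.00000)/(0.06637) = 2.15792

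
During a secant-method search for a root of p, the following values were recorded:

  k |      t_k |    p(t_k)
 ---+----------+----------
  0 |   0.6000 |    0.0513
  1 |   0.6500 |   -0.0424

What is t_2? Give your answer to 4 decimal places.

t_2 = 0.6500 − (-0.0424)·(0.6500 − 0.6000) / (-0.0424 − 0.0513)
   = 0.6500 − (-0.002120)/(-0.093700) = 0.627375

0.6274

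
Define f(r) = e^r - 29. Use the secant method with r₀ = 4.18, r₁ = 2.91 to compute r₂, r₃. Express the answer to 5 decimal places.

f(4.18) = 36.3658532, f(2.91) = -10.6432014
r₂ = 2.9100000 − (-10.6432014)·(2.9100000 − 4.1800000) / (-10.6432014 − 36.3658532) = 2.9100000 − (13.5168658)/(-47.0090546) = 3.1975375
f(3.1975375) = -4.5278070
r₃ = 3.1975375 − (-4.5278070)·(3.1975375 − 2.9100000) / (-4.5278070 − (-10.6432014)) = 3.1975375 − (-1.3019143)/(6.1153945) = 3.4104288

3.19754, 3.41043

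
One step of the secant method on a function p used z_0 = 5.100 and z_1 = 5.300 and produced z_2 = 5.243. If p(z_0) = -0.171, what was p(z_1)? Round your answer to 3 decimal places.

The secant line through (5.100, -0.171) and (5.300, p(z_1)) crosses zero at z_2 = 5.243.
So (5.100, -0.171), (5.300, p(z_1)), (5.243, 0) are collinear:
p(z_1) = -0.171 · (5.300 − 5.243) / (5.100 − 5.243) = -0.171 · (0.05700)/(-0.14300) = 0.06816

0.068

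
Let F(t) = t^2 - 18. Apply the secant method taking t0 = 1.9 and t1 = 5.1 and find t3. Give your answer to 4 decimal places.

F(1.9) = -14.390000, F(5.1) = 8.010000
t2 = 5.100000 − 8.010000·(5.100000 − 1.900000) / (8.010000 − (-14.390000)) = 5.100000 − (25.632000)/(22.400000) = 3.955714
F(3.955714) = -2.352324
t3 = 3.955714 − (-2.352324)·(3.955714 − 5.100000) / (-2.352324 − 8.010000) = 3.955714 − (2.691731)/(-10.362324) = 4.215476

4.2155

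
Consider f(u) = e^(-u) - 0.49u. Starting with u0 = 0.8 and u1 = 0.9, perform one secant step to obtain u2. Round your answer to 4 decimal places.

f(0.8) = 0.057329, f(0.9) = -0.034430
u2 = 0.900000 − (-0.034430)·(0.900000 − 0.800000) / (-0.034430 − 0.057329) = 0.900000 − (-0.003443)/(-0.091759) = 0.862478

0.8625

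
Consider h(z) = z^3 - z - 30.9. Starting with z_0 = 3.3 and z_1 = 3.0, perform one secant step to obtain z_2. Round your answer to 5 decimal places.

3.23967

h(3.3) = 1.7370000, h(3.0) = -6.9000000
z_2 = 3.0000000 − (-6.9000000)·(3.0000000 − 3.3000000) / (-6.9000000 − 1.7370000) = 3.0000000 − (2.0700000)/(-8.6370000) = 3.2396666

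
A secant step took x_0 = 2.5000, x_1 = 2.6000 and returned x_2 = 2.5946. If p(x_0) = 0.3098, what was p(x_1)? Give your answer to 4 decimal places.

The secant line through (2.5000, 0.3098) and (2.6000, p(x_1)) crosses zero at x_2 = 2.5946.
So (2.5000, 0.3098), (2.6000, p(x_1)), (2.5946, 0) are collinear:
p(x_1) = 0.3098 · (2.6000 − 2.5946) / (2.5000 − 2.5946) = 0.3098 · (0.005400)/(-0.094600) = -0.017684

-0.0177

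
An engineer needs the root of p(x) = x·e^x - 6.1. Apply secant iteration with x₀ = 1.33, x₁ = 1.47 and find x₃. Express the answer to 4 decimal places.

1.4421

p(1.33) = -1.071212, p(1.47) = 0.293376
x₂ = 1.470000 − 0.293376·(1.470000 − 1.330000) / (0.293376 − (-1.071212)) = 1.470000 − (0.041073)/(1.364588) = 1.439901
p(1.439901) = -0.023216
x₃ = 1.439901 − (-0.023216)·(1.439901 − 1.470000) / (-0.023216 − 0.293376) = 1.439901 − (0.000699)/(-0.316592) = 1.442108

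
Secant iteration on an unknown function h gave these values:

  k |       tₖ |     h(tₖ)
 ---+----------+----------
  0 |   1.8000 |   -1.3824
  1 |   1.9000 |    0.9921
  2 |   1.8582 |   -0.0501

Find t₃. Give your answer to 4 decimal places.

1.8602

t₃ = 1.8582 − (-0.0501)·(1.8582 − 1.9000) / (-0.0501 − 0.9921)
   = 1.8582 − (0.002094)/(-1.042200) = 1.860209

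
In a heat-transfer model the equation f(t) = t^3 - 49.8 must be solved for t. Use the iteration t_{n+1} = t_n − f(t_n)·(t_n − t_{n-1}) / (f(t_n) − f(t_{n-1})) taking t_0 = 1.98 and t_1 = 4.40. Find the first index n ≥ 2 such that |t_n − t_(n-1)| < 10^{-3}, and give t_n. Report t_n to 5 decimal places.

f(1.98) = -42.0376080, f(4.40) = 35.3840000
t_2 = 4.4000000 − 35.3840000·(2.4200000)/(77.4216080) = 3.2939873;  |Δ| = 1.1060127
f(3.2939873) = -14.0590765
t_3 = 3.2939873 − (-14.0590765)·(-1.1060127)/(-49.4430765) = 3.6084806;  |Δ| = 0.3144933
f(3.6084806) = -2.8134956
t_4 = 3.6084806 − (-2.8134956)·(0.3144933)/(11.2455809) = 3.6871627;  |Δ| = 0.0786821
f(3.6871627) = 0.3275992
t_5 = 3.6871627 − 0.3275992·(0.0786821)/(3.1410949) = 3.6789566;  |Δ| = 0.0082061
f(3.6789566) = -0.0063470
t_6 = 3.6789566 − (-0.0063470)·(-0.0082061)/(-0.3339462) = 3.6791126;  |Δ| = 0.0001560
|t_6 − t_5| = 0.0001560 < 10^{-3}

n = 6, t_n = 3.67911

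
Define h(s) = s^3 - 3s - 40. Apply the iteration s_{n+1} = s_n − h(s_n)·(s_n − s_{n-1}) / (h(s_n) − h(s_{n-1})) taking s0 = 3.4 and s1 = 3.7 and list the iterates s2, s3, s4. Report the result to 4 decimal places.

h(3.4) = -10.896000, h(3.7) = -0.447000
s2 = 3.700000 − (-0.447000)·(3.700000 − 3.400000) / (-0.447000 − (-10.896000)) = 3.700000 − (-0.134100)/(10.449000) = 3.712834
h(3.712834) = 0.043412
s3 = 3.712834 − 0.043412·(3.712834 − 3.700000) / (0.043412 − (-0.447000)) = 3.712834 − (0.000557)/(0.490412) = 3.711698
h(3.711698) = -0.000148
s4 = 3.711698 − (-0.000148)·(3.711698 − 3.712834) / (-0.000148 − 0.043412) = 3.711698 − (0.000000)/(-0.043560) = 3.711702

3.7128, 3.7117, 3.7117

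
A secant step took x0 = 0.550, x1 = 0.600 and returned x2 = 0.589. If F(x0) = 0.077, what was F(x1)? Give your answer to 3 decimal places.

The secant line through (0.550, 0.077) and (0.600, F(x1)) crosses zero at x2 = 0.589.
So (0.550, 0.077), (0.600, F(x1)), (0.589, 0) are collinear:
F(x1) = 0.077 · (0.600 − 0.589) / (0.550 − 0.589) = 0.077 · (0.01100)/(-0.03900) = -0.02172

-0.022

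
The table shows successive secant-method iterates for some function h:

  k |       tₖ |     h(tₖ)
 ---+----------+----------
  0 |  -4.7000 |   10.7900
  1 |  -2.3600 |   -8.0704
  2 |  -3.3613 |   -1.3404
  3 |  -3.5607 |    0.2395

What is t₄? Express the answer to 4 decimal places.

t₄ = -3.5607 − 0.2395·(-3.5607 − (-3.3613)) / (0.2395 − (-1.3404))
   = -3.5607 − (-0.047756)/(1.579900) = -3.530473

-3.5305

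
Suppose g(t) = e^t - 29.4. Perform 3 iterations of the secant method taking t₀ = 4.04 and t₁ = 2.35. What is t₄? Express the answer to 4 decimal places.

g(4.04) = 27.426343, g(2.35) = -18.914430
t₂ = 2.350000 − (-18.914430)·(2.350000 − 4.040000) / (-18.914430 − 27.426343) = 2.350000 − (31.965387)/(-46.340773) = 3.039790
g(3.039790) = -8.499153
t₃ = 3.039790 − (-8.499153)·(3.039790 − 2.350000) / (-8.499153 − (-18.914430)) = 3.039790 − (-5.862628)/(10.415277) = 3.602677
g(3.602677) = 7.296341
t₄ = 3.602677 − 7.296341·(3.602677 − 3.039790) / (7.296341 − (-8.499153)) = 3.602677 − (4.107018)/(15.795494) = 3.342665

3.3427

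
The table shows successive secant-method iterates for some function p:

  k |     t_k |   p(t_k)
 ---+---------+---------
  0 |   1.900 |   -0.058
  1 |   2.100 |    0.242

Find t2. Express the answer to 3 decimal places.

1.939

t2 = 2.100 − 0.242·(2.100 − 1.900) / (0.242 − (-0.058))
   = 2.100 − (0.04840)/(0.30000) = 1.93867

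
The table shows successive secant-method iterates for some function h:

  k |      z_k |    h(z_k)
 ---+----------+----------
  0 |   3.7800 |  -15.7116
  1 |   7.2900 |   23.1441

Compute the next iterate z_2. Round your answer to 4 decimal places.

5.1993

z_2 = 7.2900 − 23.1441·(7.2900 − 3.7800) / (23.1441 − (-15.7116))
   = 7.2900 − (81.235791)/(38.855700) = 5.199295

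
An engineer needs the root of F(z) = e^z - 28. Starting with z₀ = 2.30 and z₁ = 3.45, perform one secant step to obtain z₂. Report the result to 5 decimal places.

3.26300

F(2.30) = -18.0258175, F(3.45) = 3.5003923
z₂ = 3.4500000 − 3.5003923·(3.4500000 − 2.3000000) / (3.5003923 − (-18.0258175)) = 3.4500000 − (4.0254512)/(21.5262099) = 3.2629977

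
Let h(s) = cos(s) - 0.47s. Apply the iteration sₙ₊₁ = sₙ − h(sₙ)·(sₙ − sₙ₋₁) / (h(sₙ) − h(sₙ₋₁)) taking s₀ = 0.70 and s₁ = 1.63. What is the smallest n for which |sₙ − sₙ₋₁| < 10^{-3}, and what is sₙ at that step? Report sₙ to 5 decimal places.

h(0.70) = 0.4358422, h(1.63) = -0.8252691
s₂ = 1.6300000 − (-0.8252691)·(0.9300000)/(-1.2611113) = 1.0214096;  |Δ| = 0.6085904
h(1.0214096) = 0.0421018
s₃ = 1.0214096 − 0.0421018·(-0.6085904)/(0.8673709) = 1.0509503;  |Δ| = 0.0295407
h(1.0509503) = 0.0027999
s₄ = 1.0509503 − 0.0027999·(0.0295407)/(-0.0393020) = 1.0530548;  |Δ| = 0.0021045
h(1.0530548) = -0.0000168
s₅ = 1.0530548 − (-0.0000168)·(0.0021045)/(-0.0028167) = 1.0530422;  |Δ| = 0.0000126
|s₅ − s₄| = 0.0000126 < 10^{-3}

n = 5, sₙ = 1.05304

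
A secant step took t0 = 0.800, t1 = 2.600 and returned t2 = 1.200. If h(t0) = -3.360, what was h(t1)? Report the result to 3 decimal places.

11.760

The secant line through (0.800, -3.360) and (2.600, h(t1)) crosses zero at t2 = 1.200.
So (0.800, -3.360), (2.600, h(t1)), (1.200, 0) are collinear:
h(t1) = -3.360 · (2.600 − 1.200) / (0.800 − 1.200) = -3.360 · (1.40000)/(-0.40000) = 11.76000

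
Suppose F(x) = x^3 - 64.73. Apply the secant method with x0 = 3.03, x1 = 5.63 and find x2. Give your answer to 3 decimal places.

3.667

F(3.03) = -36.91187, F(5.63) = 113.72355
x2 = 5.63000 − 113.72355·(5.63000 − 3.03000) / (113.72355 − (-36.91187)) = 5.63000 − (295.68122)/(150.63542) = 3.66711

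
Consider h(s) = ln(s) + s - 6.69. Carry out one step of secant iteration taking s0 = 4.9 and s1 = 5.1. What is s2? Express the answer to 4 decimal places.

h(4.9) = -0.200765, h(5.1) = 0.039241
s2 = 5.100000 − 0.039241·(5.100000 − 4.900000) / (0.039241 − (-0.200765)) = 5.100000 − (0.007848)/(0.240005) = 5.067300

5.0673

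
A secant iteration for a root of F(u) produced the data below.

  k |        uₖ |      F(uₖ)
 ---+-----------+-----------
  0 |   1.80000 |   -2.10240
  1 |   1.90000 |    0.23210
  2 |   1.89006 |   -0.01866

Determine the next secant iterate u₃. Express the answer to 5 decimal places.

1.89080

u₃ = 1.89006 − (-0.01866)·(1.89006 − 1.90000) / (-0.01866 − 0.23210)
   = 1.89006 − (0.0001855)/(-0.2507600) = 1.8907997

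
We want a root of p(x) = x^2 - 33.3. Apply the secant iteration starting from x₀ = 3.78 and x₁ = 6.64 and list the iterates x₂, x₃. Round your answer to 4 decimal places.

p(3.78) = -19.011600, p(6.64) = 10.789600
x₂ = 6.640000 − 10.789600·(6.640000 − 3.780000) / (10.789600 − (-19.011600)) = 6.640000 − (30.858256)/(29.801200) = 5.604530
p(5.604530) = -1.889246
x₃ = 5.604530 − (-1.889246)·(5.604530 − 6.640000) / (-1.889246 − 10.789600) = 5.604530 − (1.956258)/(-12.678846) = 5.758823

5.6045, 5.7588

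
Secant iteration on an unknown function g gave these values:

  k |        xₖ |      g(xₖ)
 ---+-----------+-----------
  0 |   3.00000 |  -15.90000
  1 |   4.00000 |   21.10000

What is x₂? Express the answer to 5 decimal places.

3.42973

x₂ = 4.00000 − 21.10000·(4.00000 − 3.00000) / (21.10000 − (-15.90000))
   = 4.00000 − (21.1000000)/(37.0000000) = 3.4297297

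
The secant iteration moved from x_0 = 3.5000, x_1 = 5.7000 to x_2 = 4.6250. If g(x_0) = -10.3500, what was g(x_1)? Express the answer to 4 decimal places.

The secant line through (3.5000, -10.3500) and (5.7000, g(x_1)) crosses zero at x_2 = 4.6250.
So (3.5000, -10.3500), (5.7000, g(x_1)), (4.6250, 0) are collinear:
g(x_1) = -10.3500 · (5.7000 − 4.6250) / (3.5000 − 4.6250) = -10.3500 · (1.075000)/(-1.125000) = 9.890000

9.8900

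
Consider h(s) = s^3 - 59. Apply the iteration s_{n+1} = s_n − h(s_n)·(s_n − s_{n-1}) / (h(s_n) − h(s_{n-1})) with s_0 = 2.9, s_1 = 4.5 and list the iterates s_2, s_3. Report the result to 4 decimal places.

h(2.9) = -34.611000, h(4.5) = 32.125000
s_2 = 4.500000 − 32.125000·(4.500000 − 2.900000) / (32.125000 − (-34.611000)) = 4.500000 − (51.400000)/(66.736000) = 3.729801
h(3.729801) = -7.113188
s_3 = 3.729801 − (-7.113188)·(3.729801 − 4.500000) / (-7.113188 − 32.125000) = 3.729801 − (5.478570)/(-39.238188) = 3.869424

3.7298, 3.8694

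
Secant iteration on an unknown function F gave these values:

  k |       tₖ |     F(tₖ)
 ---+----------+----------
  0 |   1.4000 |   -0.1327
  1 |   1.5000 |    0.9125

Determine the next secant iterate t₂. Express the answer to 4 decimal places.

1.4127

t₂ = 1.5000 − 0.9125·(1.5000 − 1.4000) / (0.9125 − (-0.1327))
   = 1.5000 − (0.091250)/(1.045200) = 1.412696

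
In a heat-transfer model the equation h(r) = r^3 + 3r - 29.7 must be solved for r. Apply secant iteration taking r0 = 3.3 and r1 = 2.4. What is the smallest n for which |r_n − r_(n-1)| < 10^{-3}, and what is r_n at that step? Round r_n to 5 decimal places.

n = 5, r_n = 2.77522

h(3.3) = 16.1370000, h(2.4) = -8.6760000
r2 = 2.4000000 − (-8.6760000)·(-0.9000000)/(-24.8130000) = 2.7146899;  |Δ| = 0.3146899
h(2.7146899) = -1.5499116
r3 = 2.7146899 − (-1.5499116)·(0.3146899)/(7.1260884) = 2.7831344;  |Δ| = 0.0684445
h(2.7831344) = 0.2071081
r4 = 2.7831344 − 0.2071081·(0.0684445)/(1.7570197) = 2.7750665;  |Δ| = 0.0080679
h(2.7750665) = -0.0040298
r5 = 2.7750665 − (-0.0040298)·(-0.0080679)/(-0.2111379) = 2.7752205;  |Δ| = 0.0001540
|r5 − r4| = 0.0001540 < 10^{-3}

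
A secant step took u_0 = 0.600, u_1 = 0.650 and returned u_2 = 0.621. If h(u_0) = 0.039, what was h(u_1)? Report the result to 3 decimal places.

-0.054

The secant line through (0.600, 0.039) and (0.650, h(u_1)) crosses zero at u_2 = 0.621.
So (0.600, 0.039), (0.650, h(u_1)), (0.621, 0) are collinear:
h(u_1) = 0.039 · (0.650 − 0.621) / (0.600 − 0.621) = 0.039 · (0.02900)/(-0.02100) = -0.05386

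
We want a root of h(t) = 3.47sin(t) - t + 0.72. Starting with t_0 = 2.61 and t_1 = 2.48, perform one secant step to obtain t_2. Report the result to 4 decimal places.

2.5761

h(2.61) = -0.131033, h(2.48) = 0.371879
t_2 = 2.480000 − 0.371879·(2.480000 − 2.610000) / (0.371879 − (-0.131033)) = 2.480000 − (-0.048344)/(0.502912) = 2.576129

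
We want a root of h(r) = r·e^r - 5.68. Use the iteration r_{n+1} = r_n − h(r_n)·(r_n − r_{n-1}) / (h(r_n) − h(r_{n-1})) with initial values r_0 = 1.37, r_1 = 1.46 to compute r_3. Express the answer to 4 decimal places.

h(1.37) = -0.288570, h(1.46) = 0.606701
r_2 = 1.460000 − 0.606701·(1.460000 − 1.370000) / (0.606701 − (-0.288570)) = 1.460000 − (0.054603)/(0.895270) = 1.399009
h(1.399009) = -0.012354
r_3 = 1.399009 − (-0.012354)·(1.399009 − 1.460000) / (-0.012354 − 0.606701) = 1.399009 − (0.000753)/(-0.619055) = 1.400227

1.4002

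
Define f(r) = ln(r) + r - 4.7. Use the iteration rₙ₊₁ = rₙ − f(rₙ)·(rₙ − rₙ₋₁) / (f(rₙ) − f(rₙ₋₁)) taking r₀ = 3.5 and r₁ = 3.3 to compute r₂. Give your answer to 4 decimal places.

3.4592

f(3.5) = 0.052763, f(3.3) = -0.206078
r₂ = 3.300000 − (-0.206078)·(3.300000 − 3.500000) / (-0.206078 − 0.052763) = 3.300000 − (0.041216)/(-0.258841) = 3.459231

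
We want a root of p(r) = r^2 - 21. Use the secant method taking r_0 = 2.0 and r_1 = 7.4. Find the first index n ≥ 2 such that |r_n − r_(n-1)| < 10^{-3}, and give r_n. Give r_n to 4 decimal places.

n = 6, r_n = 4.5826

p(2.0) = -17.000000, p(7.4) = 33.760000
r_2 = 7.400000 − 33.760000·(5.400000)/(50.760000) = 3.808511;  |Δ| = 3.591489
p(3.808511) = -6.495247
r_3 = 3.808511 − (-6.495247)·(-3.591489)/(-40.255247) = 4.388003;  |Δ| = 0.579492
p(4.388003) = -1.745429
r_4 = 4.388003 − (-1.745429)·(0.579492)/(4.749817) = 4.600951;  |Δ| = 0.212948
p(4.600951) = 0.168748
r_5 = 4.600951 − 0.168748·(0.212948)/(1.914178) = 4.582178;  |Δ| = 0.018773
p(4.582178) = -0.003645
r_6 = 4.582178 − (-0.003645)·(-0.018773)/(-0.172394) = 4.582575;  |Δ| = 0.000397
|r_6 − r_5| = 0.000397 < 10^{-3}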